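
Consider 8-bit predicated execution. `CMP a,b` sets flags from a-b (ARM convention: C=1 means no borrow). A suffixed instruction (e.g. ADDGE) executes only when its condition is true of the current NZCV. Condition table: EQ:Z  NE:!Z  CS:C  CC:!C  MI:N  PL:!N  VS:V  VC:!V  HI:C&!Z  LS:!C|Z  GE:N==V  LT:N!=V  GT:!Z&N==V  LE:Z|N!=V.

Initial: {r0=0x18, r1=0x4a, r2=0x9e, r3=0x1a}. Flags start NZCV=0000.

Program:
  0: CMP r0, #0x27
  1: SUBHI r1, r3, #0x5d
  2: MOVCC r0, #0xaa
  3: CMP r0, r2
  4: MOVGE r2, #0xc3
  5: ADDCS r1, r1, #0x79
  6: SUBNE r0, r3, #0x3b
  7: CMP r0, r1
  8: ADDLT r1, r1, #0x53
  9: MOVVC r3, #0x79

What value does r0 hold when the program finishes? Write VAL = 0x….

VAL = 0xdf

0: ✓ CMP  NZCV=1000
1: · SUBHI
2: ✓ MOVCC  r0←0xaa
3: ✓ CMP  NZCV=0010
4: ✓ MOVGE  r2←0xc3
5: ✓ ADDCS  r1←0xc3
6: ✓ SUBNE  r0←0xdf
7: ✓ CMP  NZCV=0010
8: · ADDLT
9: ✓ MOVVC  r3←0x79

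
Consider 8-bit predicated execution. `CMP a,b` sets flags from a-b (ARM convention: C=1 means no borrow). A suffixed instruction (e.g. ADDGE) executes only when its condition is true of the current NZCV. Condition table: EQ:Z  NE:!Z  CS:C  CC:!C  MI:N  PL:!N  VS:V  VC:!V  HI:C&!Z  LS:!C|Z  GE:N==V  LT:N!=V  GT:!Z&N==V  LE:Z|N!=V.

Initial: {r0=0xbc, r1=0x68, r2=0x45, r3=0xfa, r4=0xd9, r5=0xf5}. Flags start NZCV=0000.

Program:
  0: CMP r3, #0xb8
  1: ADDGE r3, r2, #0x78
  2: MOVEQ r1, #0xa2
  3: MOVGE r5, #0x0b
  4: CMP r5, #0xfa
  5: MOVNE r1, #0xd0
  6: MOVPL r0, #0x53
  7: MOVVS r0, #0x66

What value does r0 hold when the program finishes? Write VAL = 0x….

0: ✓ CMP  NZCV=0010
1: ✓ ADDGE  r3←0xbd
2: · MOVEQ
3: ✓ MOVGE  r5←0x0b
4: ✓ CMP  NZCV=0000
5: ✓ MOVNE  r1←0xd0
6: ✓ MOVPL  r0←0x53
7: · MOVVS

VAL = 0x53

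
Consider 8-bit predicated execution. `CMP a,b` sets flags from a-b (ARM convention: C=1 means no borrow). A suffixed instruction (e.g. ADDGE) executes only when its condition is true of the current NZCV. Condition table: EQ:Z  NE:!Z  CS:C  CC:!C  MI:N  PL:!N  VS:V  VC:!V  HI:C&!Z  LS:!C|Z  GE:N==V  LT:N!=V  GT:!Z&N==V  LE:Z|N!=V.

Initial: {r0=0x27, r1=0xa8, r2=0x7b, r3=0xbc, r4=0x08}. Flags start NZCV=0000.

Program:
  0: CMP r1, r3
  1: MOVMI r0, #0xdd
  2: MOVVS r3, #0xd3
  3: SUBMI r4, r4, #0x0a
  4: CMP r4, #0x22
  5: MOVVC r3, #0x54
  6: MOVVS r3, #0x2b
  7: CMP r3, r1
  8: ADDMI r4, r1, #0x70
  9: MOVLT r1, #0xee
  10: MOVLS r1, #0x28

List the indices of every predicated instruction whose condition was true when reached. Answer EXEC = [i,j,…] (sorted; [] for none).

EXEC = [1,3,5,8,10]

0: ✓ CMP  NZCV=1000
1: ✓ MOVMI  r0←0xdd
2: · MOVVS
3: ✓ SUBMI  r4←0xfe
4: ✓ CMP  NZCV=1010
5: ✓ MOVVC  r3←0x54
6: · MOVVS
7: ✓ CMP  NZCV=1001
8: ✓ ADDMI  r4←0x18
9: · MOVLT
10: ✓ MOVLS  r1←0x28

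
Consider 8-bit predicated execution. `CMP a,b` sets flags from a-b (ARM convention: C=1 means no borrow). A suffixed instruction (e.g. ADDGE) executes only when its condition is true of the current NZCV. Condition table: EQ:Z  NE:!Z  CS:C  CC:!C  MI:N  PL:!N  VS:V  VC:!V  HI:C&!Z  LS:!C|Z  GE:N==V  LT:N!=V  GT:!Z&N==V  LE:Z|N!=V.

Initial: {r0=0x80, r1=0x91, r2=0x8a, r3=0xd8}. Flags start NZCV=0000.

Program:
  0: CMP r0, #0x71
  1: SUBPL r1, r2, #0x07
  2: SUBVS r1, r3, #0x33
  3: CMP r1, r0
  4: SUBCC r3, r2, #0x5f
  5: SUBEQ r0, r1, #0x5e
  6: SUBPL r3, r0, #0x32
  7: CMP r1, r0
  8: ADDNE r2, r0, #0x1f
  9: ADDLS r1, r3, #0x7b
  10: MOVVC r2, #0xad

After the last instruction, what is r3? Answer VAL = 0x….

0: ✓ CMP  NZCV=0011
1: ✓ SUBPL  r1←0x83
2: ✓ SUBVS  r1←0xa5
3: ✓ CMP  NZCV=0010
4: · SUBCC
5: · SUBEQ
6: ✓ SUBPL  r3←0x4e
7: ✓ CMP  NZCV=0010
8: ✓ ADDNE  r2←0x9f
9: · ADDLS
10: ✓ MOVVC  r2←0xad

VAL = 0x4e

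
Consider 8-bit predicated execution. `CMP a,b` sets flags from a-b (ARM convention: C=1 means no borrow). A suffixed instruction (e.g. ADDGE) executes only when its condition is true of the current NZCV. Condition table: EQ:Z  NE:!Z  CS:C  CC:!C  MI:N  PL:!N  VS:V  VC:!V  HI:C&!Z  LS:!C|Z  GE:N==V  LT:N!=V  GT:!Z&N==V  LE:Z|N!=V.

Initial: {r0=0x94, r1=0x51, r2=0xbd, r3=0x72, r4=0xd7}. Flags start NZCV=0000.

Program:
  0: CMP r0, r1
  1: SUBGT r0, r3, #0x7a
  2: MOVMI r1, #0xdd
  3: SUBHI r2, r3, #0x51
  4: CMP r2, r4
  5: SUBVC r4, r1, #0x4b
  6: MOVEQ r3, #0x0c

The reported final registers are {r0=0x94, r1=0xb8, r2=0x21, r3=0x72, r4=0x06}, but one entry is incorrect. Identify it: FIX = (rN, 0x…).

0: ✓ CMP  NZCV=0011
1: · SUBGT
2: · MOVMI
3: ✓ SUBHI  r2←0x21
4: ✓ CMP  NZCV=0000
5: ✓ SUBVC  r4←0x06
6: · MOVEQ

FIX = (r1, 0x51)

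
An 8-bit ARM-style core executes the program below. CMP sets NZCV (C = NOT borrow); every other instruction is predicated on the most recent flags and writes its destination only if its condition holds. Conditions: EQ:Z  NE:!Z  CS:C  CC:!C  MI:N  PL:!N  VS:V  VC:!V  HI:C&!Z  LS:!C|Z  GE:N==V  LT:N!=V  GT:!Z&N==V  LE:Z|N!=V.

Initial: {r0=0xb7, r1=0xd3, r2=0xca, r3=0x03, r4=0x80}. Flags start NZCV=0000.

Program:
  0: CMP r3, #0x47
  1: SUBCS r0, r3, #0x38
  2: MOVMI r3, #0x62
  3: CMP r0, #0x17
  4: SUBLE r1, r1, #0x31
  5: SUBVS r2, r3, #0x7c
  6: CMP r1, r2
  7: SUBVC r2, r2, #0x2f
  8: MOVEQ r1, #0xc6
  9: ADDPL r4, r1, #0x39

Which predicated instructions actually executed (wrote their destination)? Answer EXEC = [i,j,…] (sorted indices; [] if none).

[0] flags=1000 → (cmp)
[1] flags=1000 CS?F → skip
[2] flags=1000 MI?T → r3=0x62
[3] flags=1010 → (cmp)
[4] flags=1010 LE?T → r1=0xa2
[5] flags=1010 VS?F → skip
[6] flags=1000 → (cmp)
[7] flags=1000 VC?T → r2=0x9b
[8] flags=1000 EQ?F → skip
[9] flags=1000 PL?F → skip

EXEC = [2,4,7]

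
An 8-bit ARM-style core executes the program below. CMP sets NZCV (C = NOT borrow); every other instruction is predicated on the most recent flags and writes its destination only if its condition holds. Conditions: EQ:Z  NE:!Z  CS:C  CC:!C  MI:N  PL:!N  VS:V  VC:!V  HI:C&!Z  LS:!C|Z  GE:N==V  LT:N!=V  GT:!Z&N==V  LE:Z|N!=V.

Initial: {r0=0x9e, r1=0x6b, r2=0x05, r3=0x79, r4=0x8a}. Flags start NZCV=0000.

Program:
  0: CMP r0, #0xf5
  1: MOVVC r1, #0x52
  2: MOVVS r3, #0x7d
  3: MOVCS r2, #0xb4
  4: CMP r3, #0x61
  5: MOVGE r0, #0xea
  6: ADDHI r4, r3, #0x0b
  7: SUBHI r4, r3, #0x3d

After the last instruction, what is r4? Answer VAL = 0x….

VAL = 0x3c

0: ✓ CMP  NZCV=1000
1: ✓ MOVVC  r1←0x52
2: · MOVVS
3: · MOVCS
4: ✓ CMP  NZCV=0010
5: ✓ MOVGE  r0←0xea
6: ✓ ADDHI  r4←0x84
7: ✓ SUBHI  r4←0x3c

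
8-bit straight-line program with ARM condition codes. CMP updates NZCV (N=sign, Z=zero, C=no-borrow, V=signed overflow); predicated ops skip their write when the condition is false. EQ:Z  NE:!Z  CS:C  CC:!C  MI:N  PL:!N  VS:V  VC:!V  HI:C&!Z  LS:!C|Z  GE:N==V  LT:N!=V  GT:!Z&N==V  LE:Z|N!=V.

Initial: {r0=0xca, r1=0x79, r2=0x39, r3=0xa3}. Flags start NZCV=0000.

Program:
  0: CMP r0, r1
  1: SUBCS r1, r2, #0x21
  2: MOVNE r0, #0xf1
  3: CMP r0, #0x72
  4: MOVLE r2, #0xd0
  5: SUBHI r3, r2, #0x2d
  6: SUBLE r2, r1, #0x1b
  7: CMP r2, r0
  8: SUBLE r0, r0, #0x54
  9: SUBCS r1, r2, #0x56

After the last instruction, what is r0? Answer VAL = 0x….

0: ✓ CMP  NZCV=0011
1: ✓ SUBCS  r1←0x18
2: ✓ MOVNE  r0←0xf1
3: ✓ CMP  NZCV=0011
4: ✓ MOVLE  r2←0xd0
5: ✓ SUBHI  r3←0xa3
6: ✓ SUBLE  r2←0xfd
7: ✓ CMP  NZCV=0010
8: · SUBLE
9: ✓ SUBCS  r1←0xa7

VAL = 0xf1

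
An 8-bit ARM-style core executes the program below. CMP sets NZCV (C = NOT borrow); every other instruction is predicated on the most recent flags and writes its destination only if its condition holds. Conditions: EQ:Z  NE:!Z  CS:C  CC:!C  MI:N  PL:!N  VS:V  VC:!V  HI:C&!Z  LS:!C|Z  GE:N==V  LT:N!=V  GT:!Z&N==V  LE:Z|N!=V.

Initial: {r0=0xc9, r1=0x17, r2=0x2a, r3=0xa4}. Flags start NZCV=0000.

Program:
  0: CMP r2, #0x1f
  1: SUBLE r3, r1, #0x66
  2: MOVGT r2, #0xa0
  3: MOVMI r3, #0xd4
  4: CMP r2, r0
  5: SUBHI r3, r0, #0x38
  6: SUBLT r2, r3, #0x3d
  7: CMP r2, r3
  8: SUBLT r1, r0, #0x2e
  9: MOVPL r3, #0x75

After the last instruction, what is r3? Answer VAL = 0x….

VAL = 0xa4

0: ✓ CMP  NZCV=0010
1: · SUBLE
2: ✓ MOVGT  r2←0xa0
3: · MOVMI
4: ✓ CMP  NZCV=1000
5: · SUBHI
6: ✓ SUBLT  r2←0x67
7: ✓ CMP  NZCV=1001
8: · SUBLT
9: · MOVPL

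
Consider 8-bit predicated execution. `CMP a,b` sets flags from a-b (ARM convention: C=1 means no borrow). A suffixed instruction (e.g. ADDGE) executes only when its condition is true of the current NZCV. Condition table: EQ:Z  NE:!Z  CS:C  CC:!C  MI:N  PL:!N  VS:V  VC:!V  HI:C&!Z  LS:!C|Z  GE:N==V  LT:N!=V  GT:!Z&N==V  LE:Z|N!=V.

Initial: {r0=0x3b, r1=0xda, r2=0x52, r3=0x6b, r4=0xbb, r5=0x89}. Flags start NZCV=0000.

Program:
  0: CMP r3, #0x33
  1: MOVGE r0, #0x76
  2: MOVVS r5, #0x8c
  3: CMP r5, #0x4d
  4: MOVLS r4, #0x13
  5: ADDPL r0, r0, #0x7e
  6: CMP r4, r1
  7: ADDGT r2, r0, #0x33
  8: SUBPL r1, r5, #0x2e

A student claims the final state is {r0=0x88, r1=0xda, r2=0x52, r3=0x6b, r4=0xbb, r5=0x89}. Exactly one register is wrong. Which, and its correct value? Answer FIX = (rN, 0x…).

FIX = (r0, 0xf4)

0: ✓ CMP  NZCV=0010
1: ✓ MOVGE  r0←0x76
2: · MOVVS
3: ✓ CMP  NZCV=0011
4: · MOVLS
5: ✓ ADDPL  r0←0xf4
6: ✓ CMP  NZCV=1000
7: · ADDGT
8: · SUBPL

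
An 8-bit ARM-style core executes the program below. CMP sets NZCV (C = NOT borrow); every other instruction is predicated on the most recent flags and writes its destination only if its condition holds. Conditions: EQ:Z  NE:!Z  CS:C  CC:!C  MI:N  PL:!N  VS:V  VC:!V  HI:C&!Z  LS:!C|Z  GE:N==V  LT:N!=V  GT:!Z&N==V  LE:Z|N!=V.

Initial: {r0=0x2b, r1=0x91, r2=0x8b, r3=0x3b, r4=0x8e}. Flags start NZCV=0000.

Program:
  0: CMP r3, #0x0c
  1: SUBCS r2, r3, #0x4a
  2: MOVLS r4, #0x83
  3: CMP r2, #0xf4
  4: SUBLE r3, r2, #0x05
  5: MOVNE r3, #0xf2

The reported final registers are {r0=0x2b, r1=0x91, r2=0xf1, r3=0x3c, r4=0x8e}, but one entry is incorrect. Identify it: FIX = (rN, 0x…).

FIX = (r3, 0xf2)

[0] flags=0010 → (cmp)
[1] flags=0010 CS?T → r2=0xf1
[2] flags=0010 LS?F → skip
[3] flags=1000 → (cmp)
[4] flags=1000 LE?T → r3=0xec
[5] flags=1000 NE?T → r3=0xf2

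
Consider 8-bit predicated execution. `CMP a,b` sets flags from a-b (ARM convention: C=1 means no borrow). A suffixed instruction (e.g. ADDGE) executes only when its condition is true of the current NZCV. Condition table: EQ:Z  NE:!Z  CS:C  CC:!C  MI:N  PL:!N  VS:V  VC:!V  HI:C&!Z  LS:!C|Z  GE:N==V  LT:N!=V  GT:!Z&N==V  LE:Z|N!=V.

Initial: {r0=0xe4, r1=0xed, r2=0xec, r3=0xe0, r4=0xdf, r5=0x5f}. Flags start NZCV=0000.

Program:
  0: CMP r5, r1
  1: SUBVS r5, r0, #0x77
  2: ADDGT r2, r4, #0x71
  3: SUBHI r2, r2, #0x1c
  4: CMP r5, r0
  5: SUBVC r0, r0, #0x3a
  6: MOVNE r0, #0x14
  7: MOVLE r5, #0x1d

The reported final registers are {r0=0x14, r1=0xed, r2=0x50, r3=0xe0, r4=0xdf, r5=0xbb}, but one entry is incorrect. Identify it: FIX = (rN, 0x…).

0: ✓ CMP  NZCV=0000
1: · SUBVS
2: ✓ ADDGT  r2←0x50
3: · SUBHI
4: ✓ CMP  NZCV=0000
5: ✓ SUBVC  r0←0xaa
6: ✓ MOVNE  r0←0x14
7: · MOVLE

FIX = (r5, 0x5f)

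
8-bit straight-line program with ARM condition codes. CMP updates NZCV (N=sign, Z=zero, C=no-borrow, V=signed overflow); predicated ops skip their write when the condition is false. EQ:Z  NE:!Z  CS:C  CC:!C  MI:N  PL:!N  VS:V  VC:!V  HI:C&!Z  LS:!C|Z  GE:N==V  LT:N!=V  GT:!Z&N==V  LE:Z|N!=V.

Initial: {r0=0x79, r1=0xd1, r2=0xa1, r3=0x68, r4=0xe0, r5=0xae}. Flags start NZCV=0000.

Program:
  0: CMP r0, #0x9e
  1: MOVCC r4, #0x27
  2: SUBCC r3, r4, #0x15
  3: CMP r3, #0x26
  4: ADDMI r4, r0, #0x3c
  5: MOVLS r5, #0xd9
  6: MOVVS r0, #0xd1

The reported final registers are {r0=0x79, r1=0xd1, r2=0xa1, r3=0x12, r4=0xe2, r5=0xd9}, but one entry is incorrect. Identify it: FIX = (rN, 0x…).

FIX = (r4, 0xb5)

0: ✓ CMP  NZCV=1001
1: ✓ MOVCC  r4←0x27
2: ✓ SUBCC  r3←0x12
3: ✓ CMP  NZCV=1000
4: ✓ ADDMI  r4←0xb5
5: ✓ MOVLS  r5←0xd9
6: · MOVVS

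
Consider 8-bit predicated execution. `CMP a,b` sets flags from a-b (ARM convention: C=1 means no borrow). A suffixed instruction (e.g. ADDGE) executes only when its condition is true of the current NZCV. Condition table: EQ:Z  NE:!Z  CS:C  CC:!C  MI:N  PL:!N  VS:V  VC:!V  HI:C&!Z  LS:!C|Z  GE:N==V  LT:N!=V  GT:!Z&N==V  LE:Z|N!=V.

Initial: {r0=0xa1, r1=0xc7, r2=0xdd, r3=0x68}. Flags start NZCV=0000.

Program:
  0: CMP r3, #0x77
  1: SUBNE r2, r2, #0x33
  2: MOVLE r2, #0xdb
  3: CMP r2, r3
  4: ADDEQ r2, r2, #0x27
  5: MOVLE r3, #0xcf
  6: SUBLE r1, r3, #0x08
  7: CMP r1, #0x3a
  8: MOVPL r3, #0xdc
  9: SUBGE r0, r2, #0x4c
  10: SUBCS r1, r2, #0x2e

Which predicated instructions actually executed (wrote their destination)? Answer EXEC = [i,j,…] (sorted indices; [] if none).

[0] flags=1000 → (cmp)
[1] flags=1000 NE?T → r2=0xaa
[2] flags=1000 LE?T → r2=0xdb
[3] flags=0011 → (cmp)
[4] flags=0011 EQ?F → skip
[5] flags=0011 LE?T → r3=0xcf
[6] flags=0011 LE?T → r1=0xc7
[7] flags=1010 → (cmp)
[8] flags=1010 PL?F → skip
[9] flags=1010 GE?F → skip
[10] flags=1010 CS?T → r1=0xad

EXEC = [1,2,5,6,10]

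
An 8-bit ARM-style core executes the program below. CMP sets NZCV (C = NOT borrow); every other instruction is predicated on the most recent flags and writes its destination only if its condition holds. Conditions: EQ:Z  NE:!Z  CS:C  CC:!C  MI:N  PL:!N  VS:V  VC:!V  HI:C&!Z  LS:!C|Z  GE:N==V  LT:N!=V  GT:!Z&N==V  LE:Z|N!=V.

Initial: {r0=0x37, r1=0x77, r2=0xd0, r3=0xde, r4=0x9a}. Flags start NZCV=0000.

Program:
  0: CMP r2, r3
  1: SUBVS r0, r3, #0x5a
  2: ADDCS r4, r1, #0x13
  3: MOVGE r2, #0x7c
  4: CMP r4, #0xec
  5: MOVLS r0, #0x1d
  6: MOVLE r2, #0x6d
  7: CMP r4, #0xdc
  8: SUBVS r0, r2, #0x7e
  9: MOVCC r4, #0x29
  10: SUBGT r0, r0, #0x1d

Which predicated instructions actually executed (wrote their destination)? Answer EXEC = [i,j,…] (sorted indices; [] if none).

[0] flags=1000 → (cmp)
[1] flags=1000 VS?F → skip
[2] flags=1000 CS?F → skip
[3] flags=1000 GE?F → skip
[4] flags=1000 → (cmp)
[5] flags=1000 LS?T → r0=0x1d
[6] flags=1000 LE?T → r2=0x6d
[7] flags=1000 → (cmp)
[8] flags=1000 VS?F → skip
[9] flags=1000 CC?T → r4=0x29
[10] flags=1000 GT?F → skip

EXEC = [5,6,9]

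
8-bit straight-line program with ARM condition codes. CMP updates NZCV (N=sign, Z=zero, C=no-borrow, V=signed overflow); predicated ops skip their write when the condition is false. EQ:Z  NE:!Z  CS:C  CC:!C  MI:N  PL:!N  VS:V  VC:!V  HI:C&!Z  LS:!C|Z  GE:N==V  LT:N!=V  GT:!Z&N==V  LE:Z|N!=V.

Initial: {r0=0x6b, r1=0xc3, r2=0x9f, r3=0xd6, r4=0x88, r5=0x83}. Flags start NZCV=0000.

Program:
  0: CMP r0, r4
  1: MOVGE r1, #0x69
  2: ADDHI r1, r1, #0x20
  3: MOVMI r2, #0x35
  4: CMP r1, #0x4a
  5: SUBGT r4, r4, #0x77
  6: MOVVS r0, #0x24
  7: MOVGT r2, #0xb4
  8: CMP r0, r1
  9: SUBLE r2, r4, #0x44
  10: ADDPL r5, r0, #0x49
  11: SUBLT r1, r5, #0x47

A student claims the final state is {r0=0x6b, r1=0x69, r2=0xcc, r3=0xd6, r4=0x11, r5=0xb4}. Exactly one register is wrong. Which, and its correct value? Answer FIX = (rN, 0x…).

[0] flags=1001 → (cmp)
[1] flags=1001 GE?T → r1=0x69
[2] flags=1001 HI?F → skip
[3] flags=1001 MI?T → r2=0x35
[4] flags=0010 → (cmp)
[5] flags=0010 GT?T → r4=0x11
[6] flags=0010 VS?F → skip
[7] flags=0010 GT?T → r2=0xb4
[8] flags=0010 → (cmp)
[9] flags=0010 LE?F → skip
[10] flags=0010 PL?T → r5=0xb4
[11] flags=0010 LT?F → skip

FIX = (r2, 0xb4)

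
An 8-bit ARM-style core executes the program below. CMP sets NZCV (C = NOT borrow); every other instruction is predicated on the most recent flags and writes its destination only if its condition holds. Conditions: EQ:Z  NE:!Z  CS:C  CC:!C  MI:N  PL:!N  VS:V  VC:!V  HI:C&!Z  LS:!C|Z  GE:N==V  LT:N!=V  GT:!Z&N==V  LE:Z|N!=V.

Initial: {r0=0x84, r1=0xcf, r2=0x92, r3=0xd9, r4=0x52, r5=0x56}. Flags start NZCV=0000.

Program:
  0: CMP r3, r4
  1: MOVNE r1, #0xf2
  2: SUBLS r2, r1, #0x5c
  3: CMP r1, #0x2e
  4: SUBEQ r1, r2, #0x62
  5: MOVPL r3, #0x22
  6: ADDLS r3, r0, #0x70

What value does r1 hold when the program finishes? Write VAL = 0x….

VAL = 0xf2

[0] flags=1010 → (cmp)
[1] flags=1010 NE?T → r1=0xf2
[2] flags=1010 LS?F → skip
[3] flags=1010 → (cmp)
[4] flags=1010 EQ?F → skip
[5] flags=1010 PL?F → skip
[6] flags=1010 LS?F → skip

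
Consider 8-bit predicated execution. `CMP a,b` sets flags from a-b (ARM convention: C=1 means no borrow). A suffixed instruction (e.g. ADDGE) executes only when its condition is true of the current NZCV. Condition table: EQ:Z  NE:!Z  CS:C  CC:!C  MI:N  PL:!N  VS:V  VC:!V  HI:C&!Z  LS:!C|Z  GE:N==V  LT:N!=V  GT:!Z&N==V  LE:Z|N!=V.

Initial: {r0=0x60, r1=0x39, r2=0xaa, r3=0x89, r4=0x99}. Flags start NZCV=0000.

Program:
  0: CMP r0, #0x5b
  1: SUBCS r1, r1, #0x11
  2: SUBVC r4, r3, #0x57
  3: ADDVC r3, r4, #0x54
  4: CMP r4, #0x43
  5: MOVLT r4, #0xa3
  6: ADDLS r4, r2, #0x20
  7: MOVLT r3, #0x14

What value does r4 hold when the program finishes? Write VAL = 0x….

VAL = 0xca

[0] flags=0010 → (cmp)
[1] flags=0010 CS?T → r1=0x28
[2] flags=0010 VC?T → r4=0x32
[3] flags=0010 VC?T → r3=0x86
[4] flags=1000 → (cmp)
[5] flags=1000 LT?T → r4=0xa3
[6] flags=1000 LS?T → r4=0xca
[7] flags=1000 LT?T → r3=0x14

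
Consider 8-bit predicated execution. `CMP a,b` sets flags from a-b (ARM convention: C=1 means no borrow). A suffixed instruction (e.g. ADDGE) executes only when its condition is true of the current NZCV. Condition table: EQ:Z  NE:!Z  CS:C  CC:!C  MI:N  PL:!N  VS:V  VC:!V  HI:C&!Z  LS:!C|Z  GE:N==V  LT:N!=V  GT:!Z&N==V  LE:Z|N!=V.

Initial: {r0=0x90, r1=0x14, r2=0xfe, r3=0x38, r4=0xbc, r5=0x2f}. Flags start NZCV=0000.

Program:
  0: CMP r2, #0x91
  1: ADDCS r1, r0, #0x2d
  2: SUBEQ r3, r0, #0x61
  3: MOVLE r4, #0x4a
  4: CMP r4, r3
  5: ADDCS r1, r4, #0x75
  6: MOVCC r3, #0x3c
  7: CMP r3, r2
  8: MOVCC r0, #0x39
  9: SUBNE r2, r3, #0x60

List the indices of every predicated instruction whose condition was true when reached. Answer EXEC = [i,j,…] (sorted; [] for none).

EXEC = [1,5,8,9]

[0] flags=0010 → (cmp)
[1] flags=0010 CS?T → r1=0xbd
[2] flags=0010 EQ?F → skip
[3] flags=0010 LE?F → skip
[4] flags=1010 → (cmp)
[5] flags=1010 CS?T → r1=0x31
[6] flags=1010 CC?F → skip
[7] flags=0000 → (cmp)
[8] flags=0000 CC?T → r0=0x39
[9] flags=0000 NE?T → r2=0xd8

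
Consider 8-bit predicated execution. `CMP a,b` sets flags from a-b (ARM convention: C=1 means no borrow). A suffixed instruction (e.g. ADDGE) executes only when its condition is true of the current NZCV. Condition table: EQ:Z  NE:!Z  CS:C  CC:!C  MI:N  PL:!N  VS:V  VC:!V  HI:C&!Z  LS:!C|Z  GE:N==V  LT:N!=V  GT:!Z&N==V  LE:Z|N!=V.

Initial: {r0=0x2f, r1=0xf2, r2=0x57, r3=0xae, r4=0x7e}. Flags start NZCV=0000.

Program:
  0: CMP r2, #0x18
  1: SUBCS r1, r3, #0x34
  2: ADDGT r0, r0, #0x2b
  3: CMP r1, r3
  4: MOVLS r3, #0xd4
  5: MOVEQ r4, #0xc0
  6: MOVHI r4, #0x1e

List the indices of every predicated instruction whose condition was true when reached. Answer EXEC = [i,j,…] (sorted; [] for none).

[0] flags=0010 → (cmp)
[1] flags=0010 CS?T → r1=0x7a
[2] flags=0010 GT?T → r0=0x5a
[3] flags=1001 → (cmp)
[4] flags=1001 LS?T → r3=0xd4
[5] flags=1001 EQ?F → skip
[6] flags=1001 HI?F → skip

EXEC = [1,2,4]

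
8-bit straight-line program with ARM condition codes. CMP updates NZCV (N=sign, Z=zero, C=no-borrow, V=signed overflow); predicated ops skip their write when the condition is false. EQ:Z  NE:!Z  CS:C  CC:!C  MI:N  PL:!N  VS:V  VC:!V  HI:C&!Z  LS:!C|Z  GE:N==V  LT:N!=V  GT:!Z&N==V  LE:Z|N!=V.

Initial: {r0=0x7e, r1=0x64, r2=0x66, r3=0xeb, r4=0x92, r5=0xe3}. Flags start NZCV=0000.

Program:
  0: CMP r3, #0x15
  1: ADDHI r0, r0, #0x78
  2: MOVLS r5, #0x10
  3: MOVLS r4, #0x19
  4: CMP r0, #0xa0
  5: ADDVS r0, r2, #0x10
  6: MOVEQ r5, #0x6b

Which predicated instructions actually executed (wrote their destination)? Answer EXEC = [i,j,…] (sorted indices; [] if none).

EXEC = [1]

0: ✓ CMP  NZCV=1010
1: ✓ ADDHI  r0←0xf6
2: · MOVLS
3: · MOVLS
4: ✓ CMP  NZCV=0010
5: · ADDVS
6: · MOVEQ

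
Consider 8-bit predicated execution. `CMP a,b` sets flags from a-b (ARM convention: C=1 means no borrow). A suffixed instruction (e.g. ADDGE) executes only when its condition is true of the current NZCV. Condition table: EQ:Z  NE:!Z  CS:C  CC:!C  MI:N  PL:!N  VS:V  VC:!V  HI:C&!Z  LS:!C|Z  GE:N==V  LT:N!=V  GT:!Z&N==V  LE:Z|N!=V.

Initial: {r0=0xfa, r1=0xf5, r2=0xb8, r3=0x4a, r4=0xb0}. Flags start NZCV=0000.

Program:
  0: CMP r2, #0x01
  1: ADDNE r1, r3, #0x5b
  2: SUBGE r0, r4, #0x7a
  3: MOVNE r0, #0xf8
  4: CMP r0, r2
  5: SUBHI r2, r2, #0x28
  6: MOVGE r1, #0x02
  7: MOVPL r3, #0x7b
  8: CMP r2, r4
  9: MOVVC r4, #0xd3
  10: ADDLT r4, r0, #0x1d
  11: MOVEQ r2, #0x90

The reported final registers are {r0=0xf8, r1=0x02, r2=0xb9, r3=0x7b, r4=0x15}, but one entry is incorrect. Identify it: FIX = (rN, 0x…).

[0] flags=1010 → (cmp)
[1] flags=1010 NE?T → r1=0xa5
[2] flags=1010 GE?F → skip
[3] flags=1010 NE?T → r0=0xf8
[4] flags=0010 → (cmp)
[5] flags=0010 HI?T → r2=0x90
[6] flags=0010 GE?T → r1=0x02
[7] flags=0010 PL?T → r3=0x7b
[8] flags=1000 → (cmp)
[9] flags=1000 VC?T → r4=0xd3
[10] flags=1000 LT?T → r4=0x15
[11] flags=1000 EQ?F → skip

FIX = (r2, 0x90)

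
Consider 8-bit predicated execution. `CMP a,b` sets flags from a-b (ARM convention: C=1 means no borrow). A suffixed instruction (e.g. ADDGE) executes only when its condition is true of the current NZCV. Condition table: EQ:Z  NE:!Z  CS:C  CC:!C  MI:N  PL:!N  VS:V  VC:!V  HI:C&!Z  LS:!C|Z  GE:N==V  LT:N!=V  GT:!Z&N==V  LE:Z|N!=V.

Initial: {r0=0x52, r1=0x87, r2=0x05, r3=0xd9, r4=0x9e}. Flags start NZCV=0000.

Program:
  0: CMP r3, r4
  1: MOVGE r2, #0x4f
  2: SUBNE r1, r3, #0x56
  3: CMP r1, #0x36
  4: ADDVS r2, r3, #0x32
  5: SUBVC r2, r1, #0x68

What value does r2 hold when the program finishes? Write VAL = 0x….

VAL = 0x0b

[0] flags=0010 → (cmp)
[1] flags=0010 GE?T → r2=0x4f
[2] flags=0010 NE?T → r1=0x83
[3] flags=0011 → (cmp)
[4] flags=0011 VS?T → r2=0x0b
[5] flags=0011 VC?F → skip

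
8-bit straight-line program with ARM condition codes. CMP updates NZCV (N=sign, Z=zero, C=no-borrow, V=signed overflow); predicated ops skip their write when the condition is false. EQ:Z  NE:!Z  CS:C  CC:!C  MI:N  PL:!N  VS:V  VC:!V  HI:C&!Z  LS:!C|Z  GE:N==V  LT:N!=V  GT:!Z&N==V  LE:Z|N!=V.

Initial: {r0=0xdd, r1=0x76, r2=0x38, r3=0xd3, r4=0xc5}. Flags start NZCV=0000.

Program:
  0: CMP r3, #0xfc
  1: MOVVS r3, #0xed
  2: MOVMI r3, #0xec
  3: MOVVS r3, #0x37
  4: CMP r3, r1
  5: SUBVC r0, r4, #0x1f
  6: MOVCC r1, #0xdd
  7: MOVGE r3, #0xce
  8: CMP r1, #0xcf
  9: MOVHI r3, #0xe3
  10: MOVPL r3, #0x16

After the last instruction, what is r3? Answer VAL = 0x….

0: ✓ CMP  NZCV=1000
1: · MOVVS
2: ✓ MOVMI  r3←0xec
3: · MOVVS
4: ✓ CMP  NZCV=0011
5: · SUBVC
6: · MOVCC
7: · MOVGE
8: ✓ CMP  NZCV=1001
9: · MOVHI
10: · MOVPL

VAL = 0xec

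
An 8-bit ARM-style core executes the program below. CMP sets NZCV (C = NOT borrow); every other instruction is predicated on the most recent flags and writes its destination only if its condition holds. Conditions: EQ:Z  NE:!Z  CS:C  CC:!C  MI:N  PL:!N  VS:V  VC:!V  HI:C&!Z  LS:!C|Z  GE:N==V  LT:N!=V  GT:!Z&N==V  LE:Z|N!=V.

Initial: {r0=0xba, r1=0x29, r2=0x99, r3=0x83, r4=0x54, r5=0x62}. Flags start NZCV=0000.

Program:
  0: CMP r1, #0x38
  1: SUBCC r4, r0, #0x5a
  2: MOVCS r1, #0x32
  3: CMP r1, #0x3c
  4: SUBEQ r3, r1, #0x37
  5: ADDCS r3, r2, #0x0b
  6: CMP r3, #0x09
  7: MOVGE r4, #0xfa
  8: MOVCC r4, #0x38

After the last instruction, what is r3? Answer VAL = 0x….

[0] flags=1000 → (cmp)
[1] flags=1000 CC?T → r4=0x60
[2] flags=1000 CS?F → skip
[3] flags=1000 → (cmp)
[4] flags=1000 EQ?F → skip
[5] flags=1000 CS?F → skip
[6] flags=0011 → (cmp)
[7] flags=0011 GE?F → skip
[8] flags=0011 CC?F → skip

VAL = 0x83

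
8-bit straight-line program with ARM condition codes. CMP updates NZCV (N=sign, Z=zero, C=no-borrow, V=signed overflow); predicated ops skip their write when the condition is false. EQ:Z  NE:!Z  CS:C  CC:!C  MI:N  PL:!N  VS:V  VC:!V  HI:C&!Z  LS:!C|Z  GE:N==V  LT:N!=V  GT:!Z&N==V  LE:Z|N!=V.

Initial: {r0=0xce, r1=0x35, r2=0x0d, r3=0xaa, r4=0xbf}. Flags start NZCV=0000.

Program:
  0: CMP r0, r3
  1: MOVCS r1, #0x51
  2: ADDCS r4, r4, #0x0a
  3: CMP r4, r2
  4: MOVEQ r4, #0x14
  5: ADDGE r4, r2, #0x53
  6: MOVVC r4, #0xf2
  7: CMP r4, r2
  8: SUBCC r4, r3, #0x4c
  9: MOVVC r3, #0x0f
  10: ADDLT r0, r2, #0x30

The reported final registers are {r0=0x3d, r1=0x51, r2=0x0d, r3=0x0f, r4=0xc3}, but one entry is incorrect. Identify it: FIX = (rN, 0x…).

0: ✓ CMP  NZCV=0010
1: ✓ MOVCS  r1←0x51
2: ✓ ADDCS  r4←0xc9
3: ✓ CMP  NZCV=1010
4: · MOVEQ
5: · ADDGE
6: ✓ MOVVC  r4←0xf2
7: ✓ CMP  NZCV=1010
8: · SUBCC
9: ✓ MOVVC  r3←0x0f
10: ✓ ADDLT  r0←0x3d

FIX = (r4, 0xf2)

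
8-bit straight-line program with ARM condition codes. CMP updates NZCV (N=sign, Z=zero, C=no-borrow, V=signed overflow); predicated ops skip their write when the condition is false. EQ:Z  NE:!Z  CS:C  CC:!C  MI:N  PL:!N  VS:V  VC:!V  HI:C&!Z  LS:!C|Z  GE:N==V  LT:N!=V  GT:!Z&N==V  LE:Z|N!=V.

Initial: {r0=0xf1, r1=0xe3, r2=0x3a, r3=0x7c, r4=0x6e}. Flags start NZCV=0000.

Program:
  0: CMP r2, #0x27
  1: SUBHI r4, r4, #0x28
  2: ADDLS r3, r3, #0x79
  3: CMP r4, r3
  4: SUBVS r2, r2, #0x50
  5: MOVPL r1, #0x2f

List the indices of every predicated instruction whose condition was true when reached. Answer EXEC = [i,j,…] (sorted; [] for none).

0: ✓ CMP  NZCV=0010
1: ✓ SUBHI  r4←0x46
2: · ADDLS
3: ✓ CMP  NZCV=1000
4: · SUBVS
5: · MOVPL

EXEC = [1]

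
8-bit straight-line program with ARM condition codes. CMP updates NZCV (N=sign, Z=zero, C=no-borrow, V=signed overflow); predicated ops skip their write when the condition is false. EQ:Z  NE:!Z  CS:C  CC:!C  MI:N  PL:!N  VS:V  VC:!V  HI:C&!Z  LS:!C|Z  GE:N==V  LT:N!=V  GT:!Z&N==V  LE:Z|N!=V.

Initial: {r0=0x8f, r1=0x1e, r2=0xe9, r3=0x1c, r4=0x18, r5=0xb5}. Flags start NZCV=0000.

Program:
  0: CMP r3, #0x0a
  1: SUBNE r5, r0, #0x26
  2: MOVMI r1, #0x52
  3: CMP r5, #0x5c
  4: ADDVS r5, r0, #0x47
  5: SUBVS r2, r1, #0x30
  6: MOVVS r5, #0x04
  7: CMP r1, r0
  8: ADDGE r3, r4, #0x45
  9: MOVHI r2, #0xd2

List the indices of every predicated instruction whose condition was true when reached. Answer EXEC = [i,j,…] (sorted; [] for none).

EXEC = [1,8]

[0] flags=0010 → (cmp)
[1] flags=0010 NE?T → r5=0x69
[2] flags=0010 MI?F → skip
[3] flags=0010 → (cmp)
[4] flags=0010 VS?F → skip
[5] flags=0010 VS?F → skip
[6] flags=0010 VS?F → skip
[7] flags=1001 → (cmp)
[8] flags=1001 GE?T → r3=0x5d
[9] flags=1001 HI?F → skip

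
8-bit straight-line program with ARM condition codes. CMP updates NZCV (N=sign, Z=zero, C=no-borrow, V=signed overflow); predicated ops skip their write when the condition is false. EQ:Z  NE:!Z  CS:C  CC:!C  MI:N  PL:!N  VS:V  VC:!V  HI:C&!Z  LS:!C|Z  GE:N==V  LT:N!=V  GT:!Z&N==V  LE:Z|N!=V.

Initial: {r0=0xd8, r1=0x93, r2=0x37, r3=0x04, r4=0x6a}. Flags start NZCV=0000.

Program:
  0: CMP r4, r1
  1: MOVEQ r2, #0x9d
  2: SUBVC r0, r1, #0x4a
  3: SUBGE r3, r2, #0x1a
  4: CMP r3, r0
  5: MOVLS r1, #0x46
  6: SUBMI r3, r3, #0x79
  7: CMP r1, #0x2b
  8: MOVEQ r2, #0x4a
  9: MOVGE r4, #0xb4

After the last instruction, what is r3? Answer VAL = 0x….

0: ✓ CMP  NZCV=1001
1: · MOVEQ
2: · SUBVC
3: ✓ SUBGE  r3←0x1d
4: ✓ CMP  NZCV=0000
5: ✓ MOVLS  r1←0x46
6: · SUBMI
7: ✓ CMP  NZCV=0010
8: · MOVEQ
9: ✓ MOVGE  r4←0xb4

VAL = 0x1d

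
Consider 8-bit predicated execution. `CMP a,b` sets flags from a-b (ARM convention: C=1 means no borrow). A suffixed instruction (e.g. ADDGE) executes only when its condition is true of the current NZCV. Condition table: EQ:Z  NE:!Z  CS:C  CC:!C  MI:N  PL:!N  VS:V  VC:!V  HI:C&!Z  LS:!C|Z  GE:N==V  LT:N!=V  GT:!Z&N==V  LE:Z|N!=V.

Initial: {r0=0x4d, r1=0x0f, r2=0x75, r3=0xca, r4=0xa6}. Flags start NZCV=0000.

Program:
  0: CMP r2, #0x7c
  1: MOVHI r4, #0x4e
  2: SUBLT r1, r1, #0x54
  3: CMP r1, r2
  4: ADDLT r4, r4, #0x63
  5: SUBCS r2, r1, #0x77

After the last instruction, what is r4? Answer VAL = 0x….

0: ✓ CMP  NZCV=1000
1: · MOVHI
2: ✓ SUBLT  r1←0xbb
3: ✓ CMP  NZCV=0011
4: ✓ ADDLT  r4←0x09
5: ✓ SUBCS  r2←0x44

VAL = 0x09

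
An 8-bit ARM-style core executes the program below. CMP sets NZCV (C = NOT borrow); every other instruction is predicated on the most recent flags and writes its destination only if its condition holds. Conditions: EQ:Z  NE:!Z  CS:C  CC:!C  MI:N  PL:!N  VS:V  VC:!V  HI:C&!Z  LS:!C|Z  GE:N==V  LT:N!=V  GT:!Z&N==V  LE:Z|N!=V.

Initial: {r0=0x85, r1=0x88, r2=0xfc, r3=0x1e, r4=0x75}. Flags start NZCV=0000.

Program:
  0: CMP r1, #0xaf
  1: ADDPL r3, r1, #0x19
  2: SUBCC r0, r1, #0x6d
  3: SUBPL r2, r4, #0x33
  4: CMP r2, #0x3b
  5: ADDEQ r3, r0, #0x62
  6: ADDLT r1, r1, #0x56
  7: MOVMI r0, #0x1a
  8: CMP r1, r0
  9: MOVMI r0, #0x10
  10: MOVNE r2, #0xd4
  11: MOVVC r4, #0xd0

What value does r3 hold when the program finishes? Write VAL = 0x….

VAL = 0x1e

0: ✓ CMP  NZCV=1000
1: · ADDPL
2: ✓ SUBCC  r0←0x1b
3: · SUBPL
4: ✓ CMP  NZCV=1010
5: · ADDEQ
6: ✓ ADDLT  r1←0xde
7: ✓ MOVMI  r0←0x1a
8: ✓ CMP  NZCV=1010
9: ✓ MOVMI  r0←0x10
10: ✓ MOVNE  r2←0xd4
11: ✓ MOVVC  r4←0xd0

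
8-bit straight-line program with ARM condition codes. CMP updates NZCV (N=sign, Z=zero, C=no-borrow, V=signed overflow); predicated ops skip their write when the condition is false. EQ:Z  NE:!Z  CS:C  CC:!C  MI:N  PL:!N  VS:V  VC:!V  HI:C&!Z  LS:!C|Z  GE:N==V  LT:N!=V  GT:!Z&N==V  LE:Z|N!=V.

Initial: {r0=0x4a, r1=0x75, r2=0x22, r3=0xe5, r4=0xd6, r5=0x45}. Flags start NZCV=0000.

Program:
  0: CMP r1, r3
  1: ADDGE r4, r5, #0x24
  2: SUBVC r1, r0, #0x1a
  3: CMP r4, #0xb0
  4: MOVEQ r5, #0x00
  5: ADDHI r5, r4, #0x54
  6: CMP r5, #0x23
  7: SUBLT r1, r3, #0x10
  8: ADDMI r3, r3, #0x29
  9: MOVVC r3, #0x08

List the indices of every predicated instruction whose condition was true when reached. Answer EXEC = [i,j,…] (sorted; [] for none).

[0] flags=1001 → (cmp)
[1] flags=1001 GE?T → r4=0x69
[2] flags=1001 VC?F → skip
[3] flags=1001 → (cmp)
[4] flags=1001 EQ?F → skip
[5] flags=1001 HI?F → skip
[6] flags=0010 → (cmp)
[7] flags=0010 LT?F → skip
[8] flags=0010 MI?F → skip
[9] flags=0010 VC?T → r3=0x08

EXEC = [1,9]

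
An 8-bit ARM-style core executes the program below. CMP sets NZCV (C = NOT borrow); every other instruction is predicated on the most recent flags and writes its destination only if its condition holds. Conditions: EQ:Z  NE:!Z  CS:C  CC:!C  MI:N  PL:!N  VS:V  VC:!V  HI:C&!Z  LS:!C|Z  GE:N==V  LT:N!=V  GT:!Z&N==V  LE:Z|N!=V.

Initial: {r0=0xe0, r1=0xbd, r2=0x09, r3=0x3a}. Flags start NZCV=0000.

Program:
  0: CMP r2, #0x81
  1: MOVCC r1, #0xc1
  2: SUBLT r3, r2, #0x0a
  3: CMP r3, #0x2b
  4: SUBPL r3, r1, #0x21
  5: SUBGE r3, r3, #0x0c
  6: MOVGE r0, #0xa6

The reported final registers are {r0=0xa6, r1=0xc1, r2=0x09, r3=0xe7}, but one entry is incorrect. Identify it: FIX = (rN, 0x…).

0: ✓ CMP  NZCV=1001
1: ✓ MOVCC  r1←0xc1
2: · SUBLT
3: ✓ CMP  NZCV=0010
4: ✓ SUBPL  r3←0xa0
5: ✓ SUBGE  r3←0x94
6: ✓ MOVGE  r0←0xa6

FIX = (r3, 0x94)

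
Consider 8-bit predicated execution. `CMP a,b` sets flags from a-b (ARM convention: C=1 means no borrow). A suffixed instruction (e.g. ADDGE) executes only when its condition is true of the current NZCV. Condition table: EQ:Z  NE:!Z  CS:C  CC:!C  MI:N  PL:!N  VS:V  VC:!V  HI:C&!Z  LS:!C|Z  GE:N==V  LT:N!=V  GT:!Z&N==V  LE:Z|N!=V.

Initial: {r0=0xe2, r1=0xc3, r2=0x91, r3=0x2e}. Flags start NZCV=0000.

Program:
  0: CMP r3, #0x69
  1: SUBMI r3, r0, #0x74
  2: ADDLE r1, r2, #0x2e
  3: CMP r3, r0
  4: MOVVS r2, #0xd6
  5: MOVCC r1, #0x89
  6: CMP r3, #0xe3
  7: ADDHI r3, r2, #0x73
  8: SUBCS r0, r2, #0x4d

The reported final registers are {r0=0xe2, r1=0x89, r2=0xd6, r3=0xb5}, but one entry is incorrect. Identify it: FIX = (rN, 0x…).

[0] flags=1000 → (cmp)
[1] flags=1000 MI?T → r3=0x6e
[2] flags=1000 LE?T → r1=0xbf
[3] flags=1001 → (cmp)
[4] flags=1001 VS?T → r2=0xd6
[5] flags=1001 CC?T → r1=0x89
[6] flags=1001 → (cmp)
[7] flags=1001 HI?F → skip
[8] flags=1001 CS?F → skip

FIX = (r3, 0x6e)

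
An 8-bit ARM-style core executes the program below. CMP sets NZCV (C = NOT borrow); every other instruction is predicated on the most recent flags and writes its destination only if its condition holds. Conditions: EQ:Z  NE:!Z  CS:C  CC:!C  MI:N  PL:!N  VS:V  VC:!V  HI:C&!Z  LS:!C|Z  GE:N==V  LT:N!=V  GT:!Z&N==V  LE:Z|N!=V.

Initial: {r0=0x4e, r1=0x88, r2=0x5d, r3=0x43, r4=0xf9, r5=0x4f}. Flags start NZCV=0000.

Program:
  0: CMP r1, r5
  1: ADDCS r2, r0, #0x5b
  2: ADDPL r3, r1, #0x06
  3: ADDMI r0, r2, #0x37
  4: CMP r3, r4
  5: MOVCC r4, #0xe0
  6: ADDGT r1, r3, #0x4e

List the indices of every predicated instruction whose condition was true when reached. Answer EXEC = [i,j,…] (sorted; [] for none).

0: ✓ CMP  NZCV=0011
1: ✓ ADDCS  r2←0xa9
2: ✓ ADDPL  r3←0x8e
3: · ADDMI
4: ✓ CMP  NZCV=1000
5: ✓ MOVCC  r4←0xe0
6: · ADDGT

EXEC = [1,2,5]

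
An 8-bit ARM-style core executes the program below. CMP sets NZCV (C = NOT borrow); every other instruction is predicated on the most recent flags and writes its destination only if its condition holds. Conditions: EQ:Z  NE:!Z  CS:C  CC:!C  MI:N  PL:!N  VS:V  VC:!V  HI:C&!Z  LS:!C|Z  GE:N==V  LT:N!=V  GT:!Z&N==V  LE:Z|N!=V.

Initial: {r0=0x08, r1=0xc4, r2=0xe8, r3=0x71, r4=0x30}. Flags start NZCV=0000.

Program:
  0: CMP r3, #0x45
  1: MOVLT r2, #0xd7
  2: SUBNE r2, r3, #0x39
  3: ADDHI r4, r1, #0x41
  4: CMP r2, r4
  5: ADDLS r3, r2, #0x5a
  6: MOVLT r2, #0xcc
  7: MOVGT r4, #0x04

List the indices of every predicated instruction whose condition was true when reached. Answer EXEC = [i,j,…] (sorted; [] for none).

0: ✓ CMP  NZCV=0010
1: · MOVLT
2: ✓ SUBNE  r2←0x38
3: ✓ ADDHI  r4←0x05
4: ✓ CMP  NZCV=0010
5: · ADDLS
6: · MOVLT
7: ✓ MOVGT  r4←0x04

EXEC = [2,3,7]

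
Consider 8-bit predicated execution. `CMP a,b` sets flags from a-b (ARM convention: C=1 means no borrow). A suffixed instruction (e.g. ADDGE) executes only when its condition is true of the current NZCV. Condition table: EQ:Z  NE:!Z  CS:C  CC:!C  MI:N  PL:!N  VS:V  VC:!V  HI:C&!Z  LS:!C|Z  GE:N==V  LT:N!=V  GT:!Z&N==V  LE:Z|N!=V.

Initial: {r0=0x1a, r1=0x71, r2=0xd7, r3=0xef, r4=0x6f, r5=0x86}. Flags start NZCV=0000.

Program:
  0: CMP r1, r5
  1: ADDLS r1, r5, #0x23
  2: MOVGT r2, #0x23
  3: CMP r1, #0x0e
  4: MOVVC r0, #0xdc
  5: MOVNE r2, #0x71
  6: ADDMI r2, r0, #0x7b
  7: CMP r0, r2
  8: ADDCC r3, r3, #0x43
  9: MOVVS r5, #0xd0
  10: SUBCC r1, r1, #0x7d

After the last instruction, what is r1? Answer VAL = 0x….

0: ✓ CMP  NZCV=1001
1: ✓ ADDLS  r1←0xa9
2: ✓ MOVGT  r2←0x23
3: ✓ CMP  NZCV=1010
4: ✓ MOVVC  r0←0xdc
5: ✓ MOVNE  r2←0x71
6: ✓ ADDMI  r2←0x57
7: ✓ CMP  NZCV=1010
8: · ADDCC
9: · MOVVS
10: · SUBCC

VAL = 0xa9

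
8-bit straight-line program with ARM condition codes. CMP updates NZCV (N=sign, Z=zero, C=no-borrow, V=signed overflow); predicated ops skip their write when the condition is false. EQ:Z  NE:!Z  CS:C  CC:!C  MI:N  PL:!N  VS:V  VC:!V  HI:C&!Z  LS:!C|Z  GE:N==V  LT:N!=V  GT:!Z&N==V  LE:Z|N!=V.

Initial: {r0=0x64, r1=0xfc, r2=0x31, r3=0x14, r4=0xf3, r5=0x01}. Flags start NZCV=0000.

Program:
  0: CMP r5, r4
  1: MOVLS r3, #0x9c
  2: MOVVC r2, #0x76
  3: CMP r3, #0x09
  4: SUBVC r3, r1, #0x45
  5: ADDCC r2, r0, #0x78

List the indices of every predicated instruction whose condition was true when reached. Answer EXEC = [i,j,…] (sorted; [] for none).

EXEC = [1,2,4]

0: ✓ CMP  NZCV=0000
1: ✓ MOVLS  r3←0x9c
2: ✓ MOVVC  r2←0x76
3: ✓ CMP  NZCV=1010
4: ✓ SUBVC  r3←0xb7
5: · ADDCC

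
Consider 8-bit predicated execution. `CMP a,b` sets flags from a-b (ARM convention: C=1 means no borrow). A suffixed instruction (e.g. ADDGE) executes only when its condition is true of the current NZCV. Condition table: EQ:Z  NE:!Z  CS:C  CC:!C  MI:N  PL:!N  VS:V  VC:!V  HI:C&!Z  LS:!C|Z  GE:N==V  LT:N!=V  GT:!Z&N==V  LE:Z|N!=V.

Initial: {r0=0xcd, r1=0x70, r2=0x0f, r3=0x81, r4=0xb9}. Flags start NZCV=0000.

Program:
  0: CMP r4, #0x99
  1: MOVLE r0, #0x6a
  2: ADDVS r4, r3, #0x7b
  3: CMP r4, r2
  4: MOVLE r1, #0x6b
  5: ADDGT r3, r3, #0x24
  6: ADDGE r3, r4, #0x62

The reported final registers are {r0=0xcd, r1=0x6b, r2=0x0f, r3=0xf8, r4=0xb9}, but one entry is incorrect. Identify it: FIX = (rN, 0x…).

FIX = (r3, 0x81)

0: ✓ CMP  NZCV=0010
1: · MOVLE
2: · ADDVS
3: ✓ CMP  NZCV=1010
4: ✓ MOVLE  r1←0x6b
5: · ADDGT
6: · ADDGE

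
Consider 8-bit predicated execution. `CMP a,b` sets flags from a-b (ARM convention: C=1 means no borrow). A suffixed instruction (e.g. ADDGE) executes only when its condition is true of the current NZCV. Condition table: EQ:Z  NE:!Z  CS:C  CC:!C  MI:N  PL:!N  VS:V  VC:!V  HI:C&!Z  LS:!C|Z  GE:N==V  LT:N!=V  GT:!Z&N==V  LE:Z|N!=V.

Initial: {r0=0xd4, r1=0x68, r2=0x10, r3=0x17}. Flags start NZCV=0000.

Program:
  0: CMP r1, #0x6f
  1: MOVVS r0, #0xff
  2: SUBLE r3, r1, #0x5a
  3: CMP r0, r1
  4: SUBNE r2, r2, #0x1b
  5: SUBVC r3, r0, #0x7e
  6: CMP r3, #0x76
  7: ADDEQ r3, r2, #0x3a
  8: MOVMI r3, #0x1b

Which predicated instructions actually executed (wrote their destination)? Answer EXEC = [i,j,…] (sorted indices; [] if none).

[0] flags=1000 → (cmp)
[1] flags=1000 VS?F → skip
[2] flags=1000 LE?T → r3=0x0e
[3] flags=0011 → (cmp)
[4] flags=0011 NE?T → r2=0xf5
[5] flags=0011 VC?F → skip
[6] flags=1000 → (cmp)
[7] flags=1000 EQ?F → skip
[8] flags=1000 MI?T → r3=0x1b

EXEC = [2,4,8]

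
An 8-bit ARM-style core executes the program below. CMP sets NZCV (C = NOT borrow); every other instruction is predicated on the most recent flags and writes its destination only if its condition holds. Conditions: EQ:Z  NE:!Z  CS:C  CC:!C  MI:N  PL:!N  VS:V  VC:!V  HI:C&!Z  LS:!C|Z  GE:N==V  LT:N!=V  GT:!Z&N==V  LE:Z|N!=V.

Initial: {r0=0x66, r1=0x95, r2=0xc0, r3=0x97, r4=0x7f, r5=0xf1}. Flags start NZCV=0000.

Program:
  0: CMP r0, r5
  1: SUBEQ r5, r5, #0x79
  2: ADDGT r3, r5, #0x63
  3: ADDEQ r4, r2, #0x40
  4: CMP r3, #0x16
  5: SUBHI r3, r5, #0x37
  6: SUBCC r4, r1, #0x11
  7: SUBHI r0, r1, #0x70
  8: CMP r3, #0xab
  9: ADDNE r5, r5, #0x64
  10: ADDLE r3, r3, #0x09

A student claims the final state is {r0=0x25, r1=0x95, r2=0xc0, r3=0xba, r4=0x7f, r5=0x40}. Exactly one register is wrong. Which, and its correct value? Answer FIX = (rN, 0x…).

0: ✓ CMP  NZCV=0000
1: · SUBEQ
2: ✓ ADDGT  r3←0x54
3: · ADDEQ
4: ✓ CMP  NZCV=0010
5: ✓ SUBHI  r3←0xba
6: · SUBCC
7: ✓ SUBHI  r0←0x25
8: ✓ CMP  NZCV=0010
9: ✓ ADDNE  r5←0x55
10: · ADDLE

FIX = (r5, 0x55)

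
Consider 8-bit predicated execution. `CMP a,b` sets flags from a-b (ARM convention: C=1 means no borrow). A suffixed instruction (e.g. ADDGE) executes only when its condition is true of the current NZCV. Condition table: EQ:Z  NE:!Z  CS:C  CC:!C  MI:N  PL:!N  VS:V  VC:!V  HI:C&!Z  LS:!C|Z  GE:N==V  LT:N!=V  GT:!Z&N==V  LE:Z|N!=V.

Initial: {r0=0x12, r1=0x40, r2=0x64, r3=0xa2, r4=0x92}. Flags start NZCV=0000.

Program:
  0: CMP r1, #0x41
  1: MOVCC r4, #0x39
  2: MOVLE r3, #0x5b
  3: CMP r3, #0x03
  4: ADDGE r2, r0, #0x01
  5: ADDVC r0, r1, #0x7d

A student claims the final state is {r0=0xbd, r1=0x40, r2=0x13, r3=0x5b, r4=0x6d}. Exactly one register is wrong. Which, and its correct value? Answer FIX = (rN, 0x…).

FIX = (r4, 0x39)

[0] flags=1000 → (cmp)
[1] flags=1000 CC?T → r4=0x39
[2] flags=1000 LE?T → r3=0x5b
[3] flags=0010 → (cmp)
[4] flags=0010 GE?T → r2=0x13
[5] flags=0010 VC?T → r0=0xbd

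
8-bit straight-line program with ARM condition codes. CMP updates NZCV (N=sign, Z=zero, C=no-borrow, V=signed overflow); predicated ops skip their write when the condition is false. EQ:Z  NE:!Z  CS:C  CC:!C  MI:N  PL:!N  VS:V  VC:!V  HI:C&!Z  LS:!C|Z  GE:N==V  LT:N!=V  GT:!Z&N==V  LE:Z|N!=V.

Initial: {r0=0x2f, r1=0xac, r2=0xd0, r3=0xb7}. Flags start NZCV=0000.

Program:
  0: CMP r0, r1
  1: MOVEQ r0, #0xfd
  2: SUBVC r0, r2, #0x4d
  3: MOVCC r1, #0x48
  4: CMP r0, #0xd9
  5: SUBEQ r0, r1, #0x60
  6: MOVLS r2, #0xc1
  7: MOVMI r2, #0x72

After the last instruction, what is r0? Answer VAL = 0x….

0: ✓ CMP  NZCV=1001
1: · MOVEQ
2: · SUBVC
3: ✓ MOVCC  r1←0x48
4: ✓ CMP  NZCV=0000
5: · SUBEQ
6: ✓ MOVLS  r2←0xc1
7: · MOVMI

VAL = 0x2f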